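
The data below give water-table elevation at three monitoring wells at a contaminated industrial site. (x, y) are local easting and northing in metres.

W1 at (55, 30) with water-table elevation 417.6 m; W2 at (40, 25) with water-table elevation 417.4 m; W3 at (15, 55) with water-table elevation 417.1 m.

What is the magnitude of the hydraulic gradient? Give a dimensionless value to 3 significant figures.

0.0131

With h = a·x + b·y + c and W1 as origin, the differences give:
  (-15)·a + (-5)·b = -0.2
  (-40)·a + 25·b = -0.5
Eliminate b (×25 and ×(-5), subtract): -575·a = -7.50 → a = ∂h/∂x = +0.01304
Back-substitute: b = ∂h/∂y = +0.0008696.
|∇h| = √(0.01304² + 0.0008696²) = 0.01307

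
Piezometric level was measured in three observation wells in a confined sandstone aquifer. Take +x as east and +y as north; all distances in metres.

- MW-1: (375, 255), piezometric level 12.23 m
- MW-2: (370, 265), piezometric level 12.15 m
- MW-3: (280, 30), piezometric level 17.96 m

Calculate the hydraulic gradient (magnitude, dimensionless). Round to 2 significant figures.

0.026

With h = a·x + b·y + c and MW-1 as origin, the differences give:
  (-5)·a + 10·b = -0.08
  (-95)·a + (-225)·b = +5.73
Eliminate b (×(-225) and ×10, subtract): 2075·a = -39.300 → a = ∂h/∂x = -0.01894
Back-substitute: b = ∂h/∂y = -0.01747.
|∇h| = √(-0.01894² + -0.01747²) = 0.02577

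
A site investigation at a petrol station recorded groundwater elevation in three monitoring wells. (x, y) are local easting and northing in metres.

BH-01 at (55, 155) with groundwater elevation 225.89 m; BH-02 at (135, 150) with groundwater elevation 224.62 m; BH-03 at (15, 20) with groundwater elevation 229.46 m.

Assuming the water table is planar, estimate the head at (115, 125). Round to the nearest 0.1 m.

With h = a·x + b·y + c and BH-01 as origin, the differences give:
  80·a + (-5)·b = -1.27
  (-40)·a + (-135)·b = +3.57
Eliminate b (×(-135) and ×(-5), subtract): -11000·a = 189.300 → a = ∂h/∂x = -0.01721
Back-substitute: b = ∂h/∂y = -0.02135.
h(115, 125) = 225.89 + (-0.01721)·(60) + (-0.02135)·(-30) = 225.89 -1.033 +0.640 = 225.498 m.

225.5 m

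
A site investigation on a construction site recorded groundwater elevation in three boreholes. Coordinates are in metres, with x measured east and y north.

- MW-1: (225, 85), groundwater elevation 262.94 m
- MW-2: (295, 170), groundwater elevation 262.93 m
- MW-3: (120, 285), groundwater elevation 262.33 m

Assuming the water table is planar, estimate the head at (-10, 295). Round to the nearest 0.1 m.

262.0 m

Three-point gradient (reference MW-1): Δ to MW-2 = (70, 85, -0.01), Δ to MW-3 = (-105, 200, -0.61).
∂h/∂x = +0.002174, ∂h/∂y = -0.001908 (det = 22925).
h(-10, 295) = 262.94 + (+0.002174)·(-235) + (-0.001908)·(210) = 262.94 -0.511 -0.401 = 262.028 m.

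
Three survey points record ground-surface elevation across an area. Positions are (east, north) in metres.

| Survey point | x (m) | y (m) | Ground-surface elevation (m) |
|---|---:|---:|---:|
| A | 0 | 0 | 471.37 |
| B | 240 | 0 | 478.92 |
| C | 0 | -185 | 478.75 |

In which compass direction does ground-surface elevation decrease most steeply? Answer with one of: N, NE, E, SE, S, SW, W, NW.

∂z/∂x = (478.92 − 471.37) / (240 − 0) = +0.03146
∂z/∂y = (478.75 − 471.37) / (-185 − 0) = -0.03989
Steepest decrease is along −∇f = (-0.03146 E, +0.03989 N) → northwest.

NW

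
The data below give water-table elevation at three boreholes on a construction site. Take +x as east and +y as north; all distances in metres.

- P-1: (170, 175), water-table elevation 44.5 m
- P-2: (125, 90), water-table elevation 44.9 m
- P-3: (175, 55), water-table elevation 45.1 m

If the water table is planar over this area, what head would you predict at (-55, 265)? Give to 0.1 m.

43.9 m

Differences from P-1: to P-2 (Δx, Δy, Δh) = (-45, -85, +0.4); to P-3 = (5, -120, +0.6).
Solve a·Δx + b·Δy = Δh: det = (-45)·(-120) − 5·(-85) = 5825.
∂h/∂x = [(+0.4)·(-120) − (+0.6)·(-85)] / 5825 = +0.0005150
∂h/∂y = [(-45)·(+0.6) − 5·(+0.4)] / 5825 = -0.004979
h(-55, 265) = 44.5 + (+0.0005150)·(-225) + (-0.004979)·(90) = 44.5 -0.116 -0.448 = 43.936 m.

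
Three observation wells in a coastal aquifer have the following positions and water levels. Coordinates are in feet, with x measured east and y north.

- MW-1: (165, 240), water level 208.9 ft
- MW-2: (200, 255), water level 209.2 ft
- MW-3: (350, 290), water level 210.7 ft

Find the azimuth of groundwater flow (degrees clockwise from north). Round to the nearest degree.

302°

With h = a·x + b·y + c and MW-1 as origin, the differences give:
  35·a + 15·b = +0.3
  185·a + 50·b = +1.8
Eliminate b (×50 and ×15, subtract): -1025·a = -12.00 → a = ∂h/∂x = +0.01171
Back-substitute: b = ∂h/∂y = -0.007317.
Flow direction (−∇h) has components (-0.01171 E, +0.007317 N).
Azimuth = atan2(E, N) = atan2(-0.01171, +0.007317) = 302.0° ≈ 302°.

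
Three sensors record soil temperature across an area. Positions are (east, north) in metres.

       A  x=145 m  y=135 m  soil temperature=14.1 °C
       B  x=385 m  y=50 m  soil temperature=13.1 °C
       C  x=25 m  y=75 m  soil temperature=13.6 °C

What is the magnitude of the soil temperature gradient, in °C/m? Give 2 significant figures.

Differences from A: to B (Δx, Δy, Δh) = (240, -85, -1.0); to C = (-120, -60, -0.5).
Determinant of the coordinate differences = 240·(-60) − (-120)·(-85) = -24600.
∂T/∂x = [(-1.0)·(-60) − (-0.5)·(-85)] / -24600 = -0.0007114
∂T/∂y = [240·(-0.5) − (-120)·(-1.0)] / -24600 = +0.009756
|∇f| = √(-0.0007114² + 0.009756²) = 0.009782 °C/m

0.0098 °C/m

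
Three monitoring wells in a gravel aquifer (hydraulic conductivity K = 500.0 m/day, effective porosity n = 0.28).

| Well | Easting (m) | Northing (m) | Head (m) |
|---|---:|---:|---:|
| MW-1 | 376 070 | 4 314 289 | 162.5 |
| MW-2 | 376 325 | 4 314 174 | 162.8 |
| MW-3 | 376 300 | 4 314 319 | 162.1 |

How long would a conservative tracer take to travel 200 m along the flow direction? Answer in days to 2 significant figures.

22 days

With h = a·x + b·y + c and MW-1 as origin, the differences give:
  255·a + (-115)·b = +0.3
  230·a + 30·b = -0.4
Eliminate b (×30 and ×(-115), subtract): 34100·a = -37.00 → a = ∂h/∂x = -0.001085
Back-substitute: b = ∂h/∂y = -0.005015.
|∇h| = √(-0.001085² + -0.005015²) = 0.005131
Seepage velocity v = K·i/n = 500.0 × 0.005131 / 0.28 = 9.162 m/day.
t = 200 / 9.162 = 21.83 days.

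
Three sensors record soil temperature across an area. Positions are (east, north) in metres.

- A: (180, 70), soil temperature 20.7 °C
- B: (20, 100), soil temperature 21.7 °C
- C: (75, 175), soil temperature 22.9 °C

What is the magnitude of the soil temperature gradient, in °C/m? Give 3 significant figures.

Taking A as reference: B−A = (-160, 30, +1.0); C−A = (-105, 105, +2.2).
Determinant of the coordinate differences = (-160)·105 − (-105)·30 = -13650.
∂T/∂x = [(+1.0)·105 − (+2.2)·30] / -13650 = -0.002857
∂T/∂y = [(-160)·(+2.2) − (-105)·(+1.0)] / -13650 = +0.01810
|∇f| = √(-0.002857² + 0.01810²) = 0.01832 °C/m

0.0183 °C/m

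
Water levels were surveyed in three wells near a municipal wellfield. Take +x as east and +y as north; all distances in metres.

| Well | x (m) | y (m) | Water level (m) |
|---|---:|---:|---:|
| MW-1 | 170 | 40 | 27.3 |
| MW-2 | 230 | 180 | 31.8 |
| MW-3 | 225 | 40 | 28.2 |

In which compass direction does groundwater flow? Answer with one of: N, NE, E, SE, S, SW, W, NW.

With h = a·x + b·y + c and MW-1 as origin, the differences give:
  60·a + 140·b = +4.5
  55·a + 0·b = +0.9
Eliminate b (×0 and ×140, subtract): -7700·a = -126.00 → a = ∂h/∂x = +0.01636
Back-substitute: b = ∂h/∂y = +0.02513.
Flow = −∇h = (-0.01636 east, -0.02513 north), which points southwest.

SW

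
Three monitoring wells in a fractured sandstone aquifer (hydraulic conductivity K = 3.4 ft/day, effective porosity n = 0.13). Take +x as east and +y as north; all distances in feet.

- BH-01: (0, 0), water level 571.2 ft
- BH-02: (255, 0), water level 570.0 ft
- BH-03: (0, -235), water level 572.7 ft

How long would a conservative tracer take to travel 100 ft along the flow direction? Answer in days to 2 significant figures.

∂h/∂x = (570.0 − 571.2) / (255 − 0) = -0.004706
∂h/∂y = (572.7 − 571.2) / (-235 − 0) = -0.006383
|∇h| = √(-0.004706² + -0.006383²) = 0.00793
Seepage velocity v = K·i/n = 3.4 × 0.00793 / 0.13 = 0.2074 ft/day.
t = 100 / 0.2074 = 482.2 days.

480 days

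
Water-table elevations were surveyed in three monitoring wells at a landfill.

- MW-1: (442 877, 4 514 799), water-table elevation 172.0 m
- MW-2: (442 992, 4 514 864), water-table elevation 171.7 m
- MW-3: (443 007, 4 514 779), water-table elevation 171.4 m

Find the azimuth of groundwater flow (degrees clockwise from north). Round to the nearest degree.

Taking MW-1 as reference: MW-2−MW-1 = (115, 65, -0.3); MW-3−MW-1 = (130, -20, -0.6).
Solve a·Δx + b·Δy = Δh: det = 115·(-20) − 130·65 = -10750.
∂h/∂x = [(-0.3)·(-20) − (-0.6)·65] / -10750 = -0.004186
∂h/∂y = [115·(-0.6) − 130·(-0.3)] / -10750 = +0.002791
Flow direction (−∇h) has components (+0.004186 E, -0.002791 N).
Azimuth = atan2(E, N) = atan2(+0.004186, -0.002791) = 123.7° ≈ 124°.

124°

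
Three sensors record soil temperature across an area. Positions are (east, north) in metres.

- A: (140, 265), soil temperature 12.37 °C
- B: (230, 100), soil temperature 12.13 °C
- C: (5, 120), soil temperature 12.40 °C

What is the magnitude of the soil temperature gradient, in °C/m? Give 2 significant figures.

With T = a·x + b·y + c and A as origin, the differences give:
  90·a + (-165)·b = -0.24
  (-135)·a + (-145)·b = +0.03
Eliminate b (×(-145) and ×(-165), subtract): -35325·a = 39.750 → a = ∂T/∂x = -0.001125
Back-substitute: b = ∂T/∂y = +0.0008408.
|∇f| = √(-0.001125² + 0.0008408²) = 0.001404 °C/m

0.0014 °C/m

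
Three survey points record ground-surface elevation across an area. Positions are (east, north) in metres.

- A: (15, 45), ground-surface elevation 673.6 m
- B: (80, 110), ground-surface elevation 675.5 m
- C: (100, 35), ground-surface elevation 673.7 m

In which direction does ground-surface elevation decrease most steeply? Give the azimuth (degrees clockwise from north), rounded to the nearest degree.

189°

Differences from A: to B (Δx, Δy, Δh) = (65, 65, +1.9); to C = (85, -10, +0.1).
Determinant of the coordinate differences = 65·(-10) − 85·65 = -6175.
∂z/∂x = [(+1.9)·(-10) − (+0.1)·65] / -6175 = +0.004130
∂z/∂y = [65·(+0.1) − 85·(+1.9)] / -6175 = +0.02510
Steepest decrease is along −∇f: components (-0.004130 E, -0.02510 N).
Azimuth = atan2(-0.004130, -0.02510) = 189.3° ≈ 189°.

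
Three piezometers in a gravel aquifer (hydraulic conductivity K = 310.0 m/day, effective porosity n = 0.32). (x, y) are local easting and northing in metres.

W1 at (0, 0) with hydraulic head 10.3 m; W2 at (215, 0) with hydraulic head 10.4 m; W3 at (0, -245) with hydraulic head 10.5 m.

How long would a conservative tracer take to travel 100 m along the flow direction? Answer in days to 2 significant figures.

∂h/∂x = (10.4 − 10.3) / (215 − 0) = +0.0004651
∂h/∂y = (10.5 − 10.3) / (-245 − 0) = -0.0008163
|∇h| = √(0.0004651² + -0.0008163²) = 0.0009395
Seepage velocity v = K·i/n = 310.0 × 0.0009395 / 0.32 = 0.9101 m/day.
t = 100 / 0.9101 = 109.9 days.

110 days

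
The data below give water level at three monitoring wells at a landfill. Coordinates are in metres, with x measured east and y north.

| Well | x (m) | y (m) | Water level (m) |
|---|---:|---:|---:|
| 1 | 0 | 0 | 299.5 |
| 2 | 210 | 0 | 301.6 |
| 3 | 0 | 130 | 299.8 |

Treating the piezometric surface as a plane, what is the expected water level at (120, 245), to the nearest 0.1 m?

301.3 m

∂h/∂x = (301.6 − 299.5) / (210 − 0) = +0.01000
∂h/∂y = (299.8 − 299.5) / (130 − 0) = +0.002308
h(120, 245) = 299.5 + (+0.01000)·(120) + (+0.002308)·(245) = 299.5 +1.200 +0.565 = 301.265 m.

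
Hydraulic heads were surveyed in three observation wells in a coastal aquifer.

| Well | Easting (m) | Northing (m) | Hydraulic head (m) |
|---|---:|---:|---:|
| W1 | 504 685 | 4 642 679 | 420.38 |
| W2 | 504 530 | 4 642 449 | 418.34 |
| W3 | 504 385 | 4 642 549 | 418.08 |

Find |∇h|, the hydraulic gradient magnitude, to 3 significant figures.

Three-point gradient (reference W1): Δ to W2 = (-155, -230, -2.04), Δ to W3 = (-300, -130, -2.30).
∂h/∂x = +0.005400, ∂h/∂y = +0.005230 (det = -48850).
|∇h| = √(0.005400² + 0.005230²) = 0.007518

0.00752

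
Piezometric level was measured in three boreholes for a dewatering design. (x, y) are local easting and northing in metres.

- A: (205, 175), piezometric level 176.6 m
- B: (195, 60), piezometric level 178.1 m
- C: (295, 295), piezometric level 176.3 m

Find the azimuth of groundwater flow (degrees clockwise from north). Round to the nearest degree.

Three-point gradient (reference A): Δ to B = (-10, -115, +1.5), Δ to C = (90, 120, -0.3).
∂h/∂x = +0.01590, ∂h/∂y = -0.01443 (det = 9150).
Flow direction (−∇h) has components (-0.01590 E, +0.01443 N).
Azimuth = atan2(E, N) = atan2(-0.01590, +0.01443) = 312.2° ≈ 312°.

312°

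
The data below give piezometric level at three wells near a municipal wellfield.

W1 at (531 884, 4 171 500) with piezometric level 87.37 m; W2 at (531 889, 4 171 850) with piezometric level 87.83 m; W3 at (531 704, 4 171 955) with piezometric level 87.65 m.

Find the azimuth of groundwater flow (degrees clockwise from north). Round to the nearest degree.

233°

Taking W1 as reference: W2−W1 = (5, 350, +0.46); W3−W1 = (-180, 455, +0.28).
Solve a·Δx + b·Δy = Δh: det = 5·455 − (-180)·350 = 65275.
∂h/∂x = [(+0.46)·455 − (+0.28)·350] / 65275 = +0.001705
∂h/∂y = [5·(+0.28) − (-180)·(+0.46)] / 65275 = +0.001290
Flow direction (−∇h) has components (-0.001705 E, -0.001290 N).
Azimuth = atan2(E, N) = atan2(-0.001705, -0.001290) = 232.9° ≈ 233°.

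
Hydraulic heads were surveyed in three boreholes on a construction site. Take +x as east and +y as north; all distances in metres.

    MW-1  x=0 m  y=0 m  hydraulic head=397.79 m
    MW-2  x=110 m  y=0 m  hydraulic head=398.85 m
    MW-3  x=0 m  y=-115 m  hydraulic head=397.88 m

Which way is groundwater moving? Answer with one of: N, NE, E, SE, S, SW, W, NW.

W

∂h/∂x = (398.85 − 397.79) / (110 − 0) = +0.009636
∂h/∂y = (397.88 − 397.79) / (-115 − 0) = -0.0007826
Flow = −∇h = (-0.009636 east, +0.0007826 north), which points west.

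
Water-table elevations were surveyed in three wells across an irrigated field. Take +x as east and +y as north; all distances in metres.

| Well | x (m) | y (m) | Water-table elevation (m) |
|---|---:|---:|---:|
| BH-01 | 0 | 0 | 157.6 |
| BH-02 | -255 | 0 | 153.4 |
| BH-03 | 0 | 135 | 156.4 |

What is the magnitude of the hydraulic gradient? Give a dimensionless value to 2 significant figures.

0.019

∂h/∂x = (153.4 − 157.6) / (-255 − 0) = +0.01647
∂h/∂y = (156.4 − 157.6) / (135 − 0) = -0.008889
|∇h| = √(0.01647² + -0.008889²) = 0.01872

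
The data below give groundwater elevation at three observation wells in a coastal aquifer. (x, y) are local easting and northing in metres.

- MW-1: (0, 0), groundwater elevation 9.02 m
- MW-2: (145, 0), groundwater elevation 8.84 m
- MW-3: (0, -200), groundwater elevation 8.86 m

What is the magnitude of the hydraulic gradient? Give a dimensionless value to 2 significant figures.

0.0015

∂h/∂x = (8.84 − 9.02) / (145 − 0) = -0.001241
∂h/∂y = (8.86 − 9.02) / (-200 − 0) = +0.0008000
|∇h| = √(-0.001241² + 0.0008000²) = 0.001477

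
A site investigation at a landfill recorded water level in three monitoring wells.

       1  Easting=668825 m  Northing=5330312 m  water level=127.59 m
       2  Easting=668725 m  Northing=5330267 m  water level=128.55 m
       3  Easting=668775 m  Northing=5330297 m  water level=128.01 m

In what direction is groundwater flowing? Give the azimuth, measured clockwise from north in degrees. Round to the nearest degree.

With h = a·x + b·y + c and 1 as origin, the differences give:
  (-100)·a + (-45)·b = +0.96
  (-50)·a + (-15)·b = +0.42
Eliminate b (×(-15) and ×(-45), subtract): -750·a = 4.500 → a = ∂h/∂x = -0.006000
Back-substitute: b = ∂h/∂y = -0.008000.
Flow direction (−∇h) has components (+0.006000 E, +0.008000 N).
Azimuth = atan2(E, N) = atan2(+0.006000, +0.008000) = 36.9° ≈ 037°.

037°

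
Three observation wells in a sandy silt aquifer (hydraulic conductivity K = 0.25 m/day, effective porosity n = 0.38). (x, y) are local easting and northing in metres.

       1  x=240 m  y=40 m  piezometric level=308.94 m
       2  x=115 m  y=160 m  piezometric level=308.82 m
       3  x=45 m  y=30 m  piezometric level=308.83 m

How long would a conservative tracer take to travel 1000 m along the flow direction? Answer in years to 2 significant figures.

5900 years

Differences from 1: to 2 (Δx, Δy, Δh) = (-125, 120, -0.12); to 3 = (-195, -10, -0.11).
Solve a·Δx + b·Δy = Δh: det = (-125)·(-10) − (-195)·120 = 24650.
∂h/∂x = [(-0.12)·(-10) − (-0.11)·120] / 24650 = +0.0005842
∂h/∂y = [(-125)·(-0.11) − (-195)·(-0.12)] / 24650 = -0.0003915
|∇h| = √(0.0005842² + -0.0003915²) = 0.0007033
Seepage velocity v = K·i/n = 0.25 × 0.0007033 / 0.38 = 0.0004627 m/day.
t = 1000 / 0.0004627 = 2.161e+06 days = 5.92e+03 years.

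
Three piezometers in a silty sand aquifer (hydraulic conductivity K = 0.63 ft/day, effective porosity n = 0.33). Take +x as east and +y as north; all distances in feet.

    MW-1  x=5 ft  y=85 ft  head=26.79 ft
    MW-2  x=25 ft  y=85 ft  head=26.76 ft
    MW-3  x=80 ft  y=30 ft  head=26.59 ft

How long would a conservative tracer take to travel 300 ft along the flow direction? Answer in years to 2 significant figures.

200 years

With h = a·x + b·y + c and MW-1 as origin, the differences give:
  20·a + 0·b = -0.03
  75·a + (-55)·b = -0.20
Eliminate b (×(-55) and ×0, subtract): -1100·a = 1.650 → a = ∂h/∂x = -0.001500
Back-substitute: b = ∂h/∂y = +0.001591.
|∇h| = √(-0.001500² + 0.001591²) = 0.002187
Seepage velocity v = K·i/n = 0.63 × 0.002187 / 0.33 = 0.004175 ft/day.
t = 300 / 0.004175 = 7.186e+04 days = 197 years.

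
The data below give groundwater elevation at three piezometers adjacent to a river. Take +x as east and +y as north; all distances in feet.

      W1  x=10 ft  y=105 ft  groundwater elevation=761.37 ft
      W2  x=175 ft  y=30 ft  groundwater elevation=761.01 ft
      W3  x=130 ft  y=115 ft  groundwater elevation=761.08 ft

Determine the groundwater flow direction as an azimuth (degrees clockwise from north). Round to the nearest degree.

080°

Three-point gradient (reference W1): Δ to W2 = (165, -75, -0.36), Δ to W3 = (120, 10, -0.29).
∂h/∂x = -0.002380, ∂h/∂y = -0.0004366 (det = 10650).
Flow direction (−∇h) has components (+0.002380 E, +0.0004366 N).
Azimuth = atan2(E, N) = atan2(+0.002380, +0.0004366) = 79.6° ≈ 080°.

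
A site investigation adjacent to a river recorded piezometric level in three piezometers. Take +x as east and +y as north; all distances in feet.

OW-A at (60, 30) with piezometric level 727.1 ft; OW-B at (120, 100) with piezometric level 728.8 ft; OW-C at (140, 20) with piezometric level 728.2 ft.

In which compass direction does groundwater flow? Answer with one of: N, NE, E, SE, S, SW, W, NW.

With h = a·x + b·y + c and OW-A as origin, the differences give:
  60·a + 70·b = +1.7
  80·a + (-10)·b = +1.1
Eliminate b (×(-10) and ×70, subtract): -6200·a = -94.00 → a = ∂h/∂x = +0.01516
Back-substitute: b = ∂h/∂y = +0.01129.
Flow = −∇h = (-0.01516 east, -0.01129 north), which points southwest.

SW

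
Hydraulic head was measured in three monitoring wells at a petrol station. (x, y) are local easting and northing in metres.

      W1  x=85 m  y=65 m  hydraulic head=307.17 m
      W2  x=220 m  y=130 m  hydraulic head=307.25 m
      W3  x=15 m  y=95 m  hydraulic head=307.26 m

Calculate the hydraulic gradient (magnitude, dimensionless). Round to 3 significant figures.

0.00210

Taking W1 as reference: W2−W1 = (135, 65, +0.08); W3−W1 = (-70, 30, +0.09).
Determinant of the coordinate differences = 135·30 − (-70)·65 = 8600.
∂h/∂x = [(+0.08)·30 − (+0.09)·65] / 8600 = -0.0004012
∂h/∂y = [135·(+0.09) − (-70)·(+0.08)] / 8600 = +0.002064
|∇h| = √(-0.0004012² + 0.002064²) = 0.002103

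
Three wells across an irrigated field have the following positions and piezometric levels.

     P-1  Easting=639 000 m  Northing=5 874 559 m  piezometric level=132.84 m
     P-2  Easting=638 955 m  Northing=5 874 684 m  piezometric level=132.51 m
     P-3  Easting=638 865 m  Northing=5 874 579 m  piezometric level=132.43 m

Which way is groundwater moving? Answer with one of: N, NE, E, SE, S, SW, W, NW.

Taking P-1 as reference: P-2−P-1 = (-45, 125, -0.33); P-3−P-1 = (-135, 20, -0.41).
Determinant of the coordinate differences = (-45)·20 − (-135)·125 = 15975.
∂h/∂x = [(-0.33)·20 − (-0.41)·125] / 15975 = +0.002795
∂h/∂y = [(-45)·(-0.41) − (-135)·(-0.33)] / 15975 = -0.001634
Flow = −∇h = (-0.002795 east, +0.001634 north), which points northwest.

NW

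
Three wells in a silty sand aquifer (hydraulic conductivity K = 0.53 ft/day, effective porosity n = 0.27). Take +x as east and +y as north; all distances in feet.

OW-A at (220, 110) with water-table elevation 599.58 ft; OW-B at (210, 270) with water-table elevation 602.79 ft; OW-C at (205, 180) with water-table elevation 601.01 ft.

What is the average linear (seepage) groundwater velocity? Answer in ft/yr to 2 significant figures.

14 ft/yr

Taking OW-A as reference: OW-B−OW-A = (-10, 160, +3.21); OW-C−OW-A = (-15, 70, +1.43).
Solve a·Δx + b·Δy = Δh: det = (-10)·70 − (-15)·160 = 1700.
∂h/∂x = [(+3.21)·70 − (+1.43)·160] / 1700 = -0.002412
∂h/∂y = [(-10)·(+1.43) − (-15)·(+3.21)] / 1700 = +0.01991
|∇h| = √(-0.002412² + 0.01991²) = 0.02006
Seepage velocity v = K·i/n = 0.53 × 0.02006 / 0.27 = 0.03938 ft/day = 14.38 ft/yr.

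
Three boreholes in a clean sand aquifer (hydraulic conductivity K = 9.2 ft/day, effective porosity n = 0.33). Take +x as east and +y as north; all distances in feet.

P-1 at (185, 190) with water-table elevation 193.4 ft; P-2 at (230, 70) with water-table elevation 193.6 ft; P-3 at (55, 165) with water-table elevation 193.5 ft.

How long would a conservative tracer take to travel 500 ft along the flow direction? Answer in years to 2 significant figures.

26 years

Taking P-1 as reference: P-2−P-1 = (45, -120, +0.2); P-3−P-1 = (-130, -25, +0.1).
Determinant of the coordinate differences = 45·(-25) − (-130)·(-120) = -16725.
∂h/∂x = [(+0.2)·(-25) − (+0.1)·(-120)] / -16725 = -0.0004185
∂h/∂y = [45·(+0.1) − (-130)·(+0.2)] / -16725 = -0.001824
|∇h| = √(-0.0004185² + -0.001824²) = 0.001871
Seepage velocity v = K·i/n = 9.2 × 0.001871 / 0.33 = 0.05216 ft/day.
t = 500 / 0.05216 = 9586 days = 26.2 years.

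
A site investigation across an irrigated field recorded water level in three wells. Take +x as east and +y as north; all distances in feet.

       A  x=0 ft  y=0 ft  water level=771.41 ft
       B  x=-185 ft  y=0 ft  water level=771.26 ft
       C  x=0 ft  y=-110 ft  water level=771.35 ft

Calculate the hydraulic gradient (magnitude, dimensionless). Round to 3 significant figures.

0.000977

∂h/∂x = (771.26 − 771.41) / (-185 − 0) = +0.0008108
∂h/∂y = (771.35 − 771.41) / (-110 − 0) = +0.0005455
|∇h| = √(0.0008108² + 0.0005455²) = 0.0009772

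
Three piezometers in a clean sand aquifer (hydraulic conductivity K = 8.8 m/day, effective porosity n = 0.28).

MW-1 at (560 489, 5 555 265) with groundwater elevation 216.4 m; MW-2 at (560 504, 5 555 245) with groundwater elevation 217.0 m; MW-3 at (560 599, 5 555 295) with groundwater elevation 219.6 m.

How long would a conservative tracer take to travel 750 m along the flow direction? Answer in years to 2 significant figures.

Taking MW-1 as reference: MW-2−MW-1 = (15, -20, +0.6); MW-3−MW-1 = (110, 30, +3.2).
Solve a·Δx + b·Δy = Δh: det = 15·30 − 110·(-20) = 2650.
∂h/∂x = [(+0.6)·30 − (+3.2)·(-20)] / 2650 = +0.03094
∂h/∂y = [15·(+3.2) − 110·(+0.6)] / 2650 = -0.006792
|∇h| = √(0.03094² + -0.006792²) = 0.03168
Seepage velocity v = K·i/n = 8.8 × 0.03168 / 0.28 = 0.9957 m/day.
t = 750 / 0.9957 = 753.2 days = 2.06 years.

2.1 years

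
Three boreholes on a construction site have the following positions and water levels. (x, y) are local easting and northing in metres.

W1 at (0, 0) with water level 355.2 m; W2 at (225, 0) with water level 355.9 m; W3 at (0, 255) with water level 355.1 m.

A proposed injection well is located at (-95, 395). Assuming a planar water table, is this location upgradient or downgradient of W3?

∂h/∂x = (355.9 − 355.2) / (225 − 0) = +0.003111
∂h/∂y = (355.1 − 355.2) / (255 − 0) = -0.0003922
Head at (-95, 395) = 355.2 + (+0.003111)·(-95) + (-0.0003922)·(395) = 354.75 m.
That is lower than the 355.1 m at W3, so the point is downgradient.

downgradient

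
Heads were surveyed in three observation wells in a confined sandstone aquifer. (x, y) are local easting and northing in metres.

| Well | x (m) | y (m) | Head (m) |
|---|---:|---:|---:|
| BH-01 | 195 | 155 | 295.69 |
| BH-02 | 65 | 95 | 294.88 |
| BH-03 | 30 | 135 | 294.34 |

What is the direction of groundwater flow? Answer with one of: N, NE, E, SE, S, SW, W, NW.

NW

Three-point gradient (reference BH-01): Δ to BH-02 = (-130, -60, -0.81), Δ to BH-03 = (-165, -20, -1.35).
∂h/∂x = +0.008877, ∂h/∂y = -0.005733 (det = -7300).
Flow = −∇h = (-0.008877 east, +0.005733 north), which points northwest.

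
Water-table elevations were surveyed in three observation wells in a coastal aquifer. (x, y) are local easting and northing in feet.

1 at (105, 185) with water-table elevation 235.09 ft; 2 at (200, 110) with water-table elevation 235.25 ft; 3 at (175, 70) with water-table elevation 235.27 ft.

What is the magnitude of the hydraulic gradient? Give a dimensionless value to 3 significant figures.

Differences from 1: to 2 (Δx, Δy, Δh) = (95, -75, +0.16); to 3 = (70, -115, +0.18).
Determinant of the coordinate differences = 95·(-115) − 70·(-75) = -5675.
∂h/∂x = [(+0.16)·(-115) − (+0.18)·(-75)] / -5675 = +0.0008634
∂h/∂y = [95·(+0.18) − 70·(+0.16)] / -5675 = -0.001040
|∇h| = √(0.0008634² + -0.001040²) = 0.001352

0.00135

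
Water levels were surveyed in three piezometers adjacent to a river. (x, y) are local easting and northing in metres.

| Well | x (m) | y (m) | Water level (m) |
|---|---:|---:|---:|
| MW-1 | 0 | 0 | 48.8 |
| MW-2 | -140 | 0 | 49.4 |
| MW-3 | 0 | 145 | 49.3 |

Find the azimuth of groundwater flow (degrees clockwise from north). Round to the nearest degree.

129°

∂h/∂x = (49.4 − 48.8) / (-140 − 0) = -0.004286
∂h/∂y = (49.3 − 48.8) / (145 − 0) = +0.003448
Flow direction (−∇h) has components (+0.004286 E, -0.003448 N).
Azimuth = atan2(E, N) = atan2(+0.004286, -0.003448) = 128.8° ≈ 129°.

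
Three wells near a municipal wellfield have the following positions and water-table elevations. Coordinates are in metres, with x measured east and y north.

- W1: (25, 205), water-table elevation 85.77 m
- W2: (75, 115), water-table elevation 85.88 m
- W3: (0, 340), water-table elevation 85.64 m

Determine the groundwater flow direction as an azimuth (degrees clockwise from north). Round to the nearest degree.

Taking W1 as reference: W2−W1 = (50, -90, +0.11); W3−W1 = (-25, 135, -0.13).
Solve a·Δx + b·Δy = Δh: det = 50·135 − (-25)·(-90) = 4500.
∂h/∂x = [(+0.11)·135 − (-0.13)·(-90)] / 4500 = +0.0007000
∂h/∂y = [50·(-0.13) − (-25)·(+0.11)] / 4500 = -0.0008333
Flow direction (−∇h) has components (-0.0007000 E, +0.0008333 N).
Azimuth = atan2(E, N) = atan2(-0.0007000, +0.0008333) = 320.0° ≈ 320°.

320°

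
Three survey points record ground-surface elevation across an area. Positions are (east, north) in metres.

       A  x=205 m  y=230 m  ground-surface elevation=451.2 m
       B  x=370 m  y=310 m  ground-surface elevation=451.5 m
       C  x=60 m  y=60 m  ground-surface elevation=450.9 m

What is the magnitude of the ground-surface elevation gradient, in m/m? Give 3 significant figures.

0.00168 m/m

Taking A as reference: B−A = (165, 80, +0.3); C−A = (-145, -170, -0.3).
Determinant of the coordinate differences = 165·(-170) − (-145)·80 = -16450.
∂z/∂x = [(+0.3)·(-170) − (-0.3)·80] / -16450 = +0.001641
∂z/∂y = [165·(-0.3) − (-145)·(+0.3)] / -16450 = +0.0003647
|∇f| = √(0.001641² + 0.0003647²) = 0.001681 m/m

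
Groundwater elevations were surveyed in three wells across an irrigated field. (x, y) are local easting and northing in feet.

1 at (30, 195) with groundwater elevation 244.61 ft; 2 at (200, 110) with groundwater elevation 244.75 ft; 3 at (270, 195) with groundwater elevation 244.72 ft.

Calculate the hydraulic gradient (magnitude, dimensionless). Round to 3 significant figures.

0.000862

Taking 1 as reference: 2−1 = (170, -85, +0.14); 3−1 = (240, 0, +0.11).
Solve a·Δx + b·Δy = Δh: det = 170·0 − 240·(-85) = 20400.
∂h/∂x = [(+0.14)·0 − (+0.11)·(-85)] / 20400 = +0.0004583
∂h/∂y = [170·(+0.11) − 240·(+0.14)] / 20400 = -0.0007304
|∇h| = √(0.0004583² + -0.0007304²) = 0.0008623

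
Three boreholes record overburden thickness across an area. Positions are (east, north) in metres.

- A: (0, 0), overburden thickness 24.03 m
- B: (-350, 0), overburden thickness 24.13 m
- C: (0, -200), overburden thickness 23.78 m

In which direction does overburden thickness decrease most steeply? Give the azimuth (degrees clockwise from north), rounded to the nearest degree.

167°

∂d/∂x = (24.13 − 24.03) / (-350 − 0) = -0.0002857
∂d/∂y = (23.78 − 24.03) / (-200 − 0) = +0.001250
Steepest decrease is along −∇f: components (+0.0002857 E, -0.001250 N).
Azimuth = atan2(+0.0002857, -0.001250) = 167.1° ≈ 167°.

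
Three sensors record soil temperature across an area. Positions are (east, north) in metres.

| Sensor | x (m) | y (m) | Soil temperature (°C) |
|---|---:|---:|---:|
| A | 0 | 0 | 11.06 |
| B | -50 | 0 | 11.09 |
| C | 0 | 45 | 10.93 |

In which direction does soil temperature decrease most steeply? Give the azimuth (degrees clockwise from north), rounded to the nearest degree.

∂T/∂x = (11.09 − 11.06) / (-50 − 0) = -0.0006000
∂T/∂y = (10.93 − 11.06) / (45 − 0) = -0.002889
Steepest decrease is along −∇f: components (+0.0006000 E, +0.002889 N).
Azimuth = atan2(+0.0006000, +0.002889) = 11.7° ≈ 012°.

012°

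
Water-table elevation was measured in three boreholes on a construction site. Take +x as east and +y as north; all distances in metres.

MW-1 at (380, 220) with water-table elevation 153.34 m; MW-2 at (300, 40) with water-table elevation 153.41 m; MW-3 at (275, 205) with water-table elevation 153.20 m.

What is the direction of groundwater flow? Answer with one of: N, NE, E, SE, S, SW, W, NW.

Three-point gradient (reference MW-1): Δ to MW-2 = (-80, -180, +0.07), Δ to MW-3 = (-105, -15, -0.14).
∂h/∂x = +0.001483, ∂h/∂y = -0.001048 (det = -17700).
Flow = −∇h = (-0.001483 east, +0.001048 north), which points northwest.

NW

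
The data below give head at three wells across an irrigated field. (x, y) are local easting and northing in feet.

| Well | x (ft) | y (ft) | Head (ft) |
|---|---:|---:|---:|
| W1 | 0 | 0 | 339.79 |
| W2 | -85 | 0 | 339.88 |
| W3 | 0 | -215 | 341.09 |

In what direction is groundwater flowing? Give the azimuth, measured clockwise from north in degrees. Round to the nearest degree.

∂h/∂x = (339.88 − 339.79) / (-85 − 0) = -0.001059
∂h/∂y = (341.09 − 339.79) / (-215 − 0) = -0.006047
Flow direction (−∇h) has components (+0.001059 E, +0.006047 N).
Azimuth = atan2(E, N) = atan2(+0.001059, +0.006047) = 9.9° ≈ 010°.

010°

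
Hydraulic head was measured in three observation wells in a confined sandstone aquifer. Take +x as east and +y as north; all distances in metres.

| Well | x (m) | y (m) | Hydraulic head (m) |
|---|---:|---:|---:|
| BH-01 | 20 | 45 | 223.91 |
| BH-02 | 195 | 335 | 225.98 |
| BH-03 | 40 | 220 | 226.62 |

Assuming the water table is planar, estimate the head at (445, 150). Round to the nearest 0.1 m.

Taking BH-01 as reference: BH-02−BH-01 = (175, 290, +2.07); BH-03−BH-01 = (20, 175, +2.71).
Solve a·Δx + b·Δy = Δh: det = 175·175 − 20·290 = 24825.
∂h/∂x = [(+2.07)·175 − (+2.71)·290] / 24825 = -0.01707
∂h/∂y = [175·(+2.71) − 20·(+2.07)] / 24825 = +0.01744
h(445, 150) = 223.91 + (-0.01707)·(425) + (+0.01744)·(105) = 223.91 -7.253 +1.831 = 218.488 m.

218.5 m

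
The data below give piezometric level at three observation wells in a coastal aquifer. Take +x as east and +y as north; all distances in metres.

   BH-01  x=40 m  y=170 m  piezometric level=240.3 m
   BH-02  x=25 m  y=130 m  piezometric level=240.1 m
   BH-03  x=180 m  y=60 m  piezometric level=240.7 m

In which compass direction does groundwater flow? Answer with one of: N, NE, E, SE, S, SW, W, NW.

Taking BH-01 as reference: BH-02−BH-01 = (-15, -40, -0.2); BH-03−BH-01 = (140, -110, +0.4).
Determinant of the coordinate differences = (-15)·(-110) − 140·(-40) = 7250.
∂h/∂x = [(-0.2)·(-110) − (+0.4)·(-40)] / 7250 = +0.005241
∂h/∂y = [(-15)·(+0.4) − 140·(-0.2)] / 7250 = +0.003034
Flow = −∇h = (-0.005241 east, -0.003034 north), which points southwest.

SW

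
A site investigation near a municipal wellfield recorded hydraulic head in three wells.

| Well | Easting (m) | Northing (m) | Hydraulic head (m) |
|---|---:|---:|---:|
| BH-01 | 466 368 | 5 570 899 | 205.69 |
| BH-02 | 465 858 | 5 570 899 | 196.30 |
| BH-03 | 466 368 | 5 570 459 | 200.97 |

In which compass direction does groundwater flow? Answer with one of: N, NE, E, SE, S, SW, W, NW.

SW

∂h/∂x = (196.30 − 205.69) / (465858 − 466368) = +0.01841
∂h/∂y = (200.97 − 205.69) / (5570459 − 5570899) = +0.01073
Flow = −∇h = (-0.01841 east, -0.01073 north), which points southwest.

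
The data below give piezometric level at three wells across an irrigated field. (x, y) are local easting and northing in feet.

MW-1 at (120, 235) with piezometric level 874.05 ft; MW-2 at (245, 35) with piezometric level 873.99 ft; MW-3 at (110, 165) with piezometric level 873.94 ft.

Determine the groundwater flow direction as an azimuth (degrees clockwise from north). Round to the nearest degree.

231°

Taking MW-1 as reference: MW-2−MW-1 = (125, -200, -0.06); MW-3−MW-1 = (-10, -70, -0.11).
Solve a·Δx + b·Δy = Δh: det = 125·(-70) − (-10)·(-200) = -10750.
∂h/∂x = [(-0.06)·(-70) − (-0.11)·(-200)] / -10750 = +0.001656
∂h/∂y = [125·(-0.11) − (-10)·(-0.06)] / -10750 = +0.001335
Flow direction (−∇h) has components (-0.001656 E, -0.001335 N).
Azimuth = atan2(E, N) = atan2(-0.001656, -0.001335) = 231.1° ≈ 231°.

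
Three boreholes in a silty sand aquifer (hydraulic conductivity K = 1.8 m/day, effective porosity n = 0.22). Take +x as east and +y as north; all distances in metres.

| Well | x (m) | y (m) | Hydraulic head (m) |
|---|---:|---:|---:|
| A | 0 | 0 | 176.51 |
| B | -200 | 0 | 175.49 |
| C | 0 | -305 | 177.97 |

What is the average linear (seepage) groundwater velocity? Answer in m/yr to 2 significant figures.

21 m/yr

∂h/∂x = (175.49 − 176.51) / (-200 − 0) = +0.005100
∂h/∂y = (177.97 − 176.51) / (-305 − 0) = -0.004787
|∇h| = √(0.005100² + -0.004787²) = 0.006995
Seepage velocity v = K·i/n = 1.8 × 0.006995 / 0.22 = 0.05723 m/day = 20.9 m/yr.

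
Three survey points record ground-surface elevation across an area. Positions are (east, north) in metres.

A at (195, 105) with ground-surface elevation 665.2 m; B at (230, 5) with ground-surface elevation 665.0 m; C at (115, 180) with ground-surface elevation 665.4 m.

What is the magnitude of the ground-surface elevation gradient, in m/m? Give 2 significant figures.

Three-point gradient (reference A): Δ to B = (35, -100, -0.2), Δ to C = (-80, 75, +0.2).
∂z/∂x = -0.0009302, ∂z/∂y = +0.001674 (det = -5375).
|∇f| = √(-0.0009302² + 0.001674²) = 0.001915 m/m

0.0019 m/m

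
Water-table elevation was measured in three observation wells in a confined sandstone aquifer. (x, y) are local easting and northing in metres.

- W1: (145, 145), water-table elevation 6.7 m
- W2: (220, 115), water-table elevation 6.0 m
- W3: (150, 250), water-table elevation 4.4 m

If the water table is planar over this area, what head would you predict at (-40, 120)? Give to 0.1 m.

10.5 m

Taking W1 as reference: W2−W1 = (75, -30, -0.7); W3−W1 = (5, 105, -2.3).
Determinant of the coordinate differences = 75·105 − 5·(-30) = 8025.
∂h/∂x = [(-0.7)·105 − (-2.3)·(-30)] / 8025 = -0.01776
∂h/∂y = [75·(-2.3) − 5·(-0.7)] / 8025 = -0.02106
h(-40, 120) = 6.7 + (-0.01776)·(-185) + (-0.02106)·(-25) = 6.7 +3.285 +0.526 = 10.512 m.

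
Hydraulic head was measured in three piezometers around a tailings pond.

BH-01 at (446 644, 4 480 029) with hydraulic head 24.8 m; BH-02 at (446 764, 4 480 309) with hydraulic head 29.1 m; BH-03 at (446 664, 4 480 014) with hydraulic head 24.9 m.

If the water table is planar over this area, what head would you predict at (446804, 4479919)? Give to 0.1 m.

Taking BH-01 as reference: BH-02−BH-01 = (120, 280, +4.3); BH-03−BH-01 = (20, -15, +0.1).
Solve a·Δx + b·Δy = Δh: det = 120·(-15) − 20·280 = -7400.
∂h/∂x = [(+4.3)·(-15) − (+0.1)·280] / -7400 = +0.01250
∂h/∂y = [120·(+0.1) − 20·(+4.3)] / -7400 = +0.01000
h(446804, 4479919) = 24.8 + (+0.01250)·(160) + (+0.01000)·(-110) = 24.8 +2.000 -1.100 = 25.700 m.

25.7 m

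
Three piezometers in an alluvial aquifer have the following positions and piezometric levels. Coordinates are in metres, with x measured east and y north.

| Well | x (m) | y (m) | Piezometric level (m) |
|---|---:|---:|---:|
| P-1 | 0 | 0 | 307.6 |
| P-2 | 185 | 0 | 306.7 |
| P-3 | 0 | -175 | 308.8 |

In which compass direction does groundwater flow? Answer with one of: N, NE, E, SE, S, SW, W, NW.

NE

∂h/∂x = (306.7 − 307.6) / (185 − 0) = -0.004865
∂h/∂y = (308.8 − 307.6) / (-175 − 0) = -0.006857
Flow = −∇h = (+0.004865 east, +0.006857 north), which points northeast.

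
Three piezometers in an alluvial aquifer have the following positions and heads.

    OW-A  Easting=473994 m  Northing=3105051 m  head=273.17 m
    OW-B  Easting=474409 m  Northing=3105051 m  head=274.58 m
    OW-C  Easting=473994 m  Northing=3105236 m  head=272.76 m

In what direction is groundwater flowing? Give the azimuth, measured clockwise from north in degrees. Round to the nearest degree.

303°

∂h/∂x = (274.58 − 273.17) / (474409 − 473994) = +0.003398
∂h/∂y = (272.76 − 273.17) / (3105236 − 3105051) = -0.002216
Flow direction (−∇h) has components (-0.003398 E, +0.002216 N).
Azimuth = atan2(E, N) = atan2(-0.003398, +0.002216) = 303.1° ≈ 303°.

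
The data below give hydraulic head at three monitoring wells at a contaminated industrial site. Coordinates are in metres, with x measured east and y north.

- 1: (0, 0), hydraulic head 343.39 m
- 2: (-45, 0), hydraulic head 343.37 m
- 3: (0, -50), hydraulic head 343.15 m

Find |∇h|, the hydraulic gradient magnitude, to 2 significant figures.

0.0048

∂h/∂x = (343.37 − 343.39) / (-45 − 0) = +0.0004444
∂h/∂y = (343.15 − 343.39) / (-50 − 0) = +0.004800
|∇h| = √(0.0004444² + 0.004800²) = 0.004821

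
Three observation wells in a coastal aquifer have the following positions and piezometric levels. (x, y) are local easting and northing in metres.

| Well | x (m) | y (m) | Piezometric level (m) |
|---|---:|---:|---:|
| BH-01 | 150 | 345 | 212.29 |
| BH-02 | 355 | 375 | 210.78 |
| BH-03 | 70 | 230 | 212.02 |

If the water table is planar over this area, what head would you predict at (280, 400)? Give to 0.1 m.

With h = a·x + b·y + c and BH-01 as origin, the differences give:
  205·a + 30·b = -1.51
  (-80)·a + (-115)·b = -0.27
Eliminate b (×(-115) and ×30, subtract): -21175·a = 181.750 → a = ∂h/∂x = -0.008583
Back-substitute: b = ∂h/∂y = +0.008319.
h(280, 400) = 212.29 + (-0.008583)·(130) + (+0.008319)·(55) = 212.29 -1.116 +0.458 = 211.632 m.

211.6 m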